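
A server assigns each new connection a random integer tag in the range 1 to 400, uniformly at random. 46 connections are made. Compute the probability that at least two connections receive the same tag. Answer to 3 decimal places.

It's easier to compute the probability that all 46 are distinct.
P(all distinct) = 400/400 · 399/400 · ··· · 355/400 ≈ 0.068.
So the probability of at least one match is 1 − 0.068 = 0.932.

0.932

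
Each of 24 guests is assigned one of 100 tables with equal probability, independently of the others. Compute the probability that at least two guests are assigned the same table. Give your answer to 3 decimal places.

It's easier to compute the probability that all 24 are distinct.
P(all distinct) = 100/100 · 99/100 · ··· · 77/100 ≈ 0.049.
So the probability of at least one match is 1 − 0.049 = 0.951.

0.951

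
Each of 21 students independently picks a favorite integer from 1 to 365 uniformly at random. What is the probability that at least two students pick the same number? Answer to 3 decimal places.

It's easier to compute the probability that all 21 are distinct.
P(all distinct) = 365/365 · 364/365 · ··· · 345/365 ≈ 0.556.
So the probability of at least one match is 1 − 0.556 = 0.444.

0.444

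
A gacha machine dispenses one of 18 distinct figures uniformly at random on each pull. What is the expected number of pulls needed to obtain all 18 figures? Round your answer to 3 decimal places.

62.912

After i distinct types are collected, each trial gives a new one with probability (18−i)/18, so the expected wait for the next new type is 18/(18−i).
E = 18/18 + 18/17 + 18/16 + 18/15 + 18/14 + 18/13 + 18/12 + 18/11 + 18/10 + 18/9 + 18/8 + 18/7 + 18/6 + 18/5 + 18/4 + 18/3 + 18/2 + 18/1 = 42822903/680680 ≈ 62.912.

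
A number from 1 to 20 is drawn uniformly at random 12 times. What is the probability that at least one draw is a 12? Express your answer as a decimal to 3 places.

0.460

P(no draw is a 12) = (19/20)^12 ≈ 0.540.
P(at least one) = 1 − 0.540 = 0.460.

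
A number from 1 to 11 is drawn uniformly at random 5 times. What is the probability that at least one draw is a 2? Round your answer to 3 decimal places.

0.379

P(no draw is a 2) = (10/11)^5 ≈ 0.621.
P(at least one) = 1 − 0.621 = 0.379.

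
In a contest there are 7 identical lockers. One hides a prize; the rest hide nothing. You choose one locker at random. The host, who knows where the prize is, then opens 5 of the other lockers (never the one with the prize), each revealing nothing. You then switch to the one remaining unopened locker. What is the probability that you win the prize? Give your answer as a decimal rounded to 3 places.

Your original locker holds the prize with probability 1/7, so the other 6 collectively hold it with probability 6/7.
The host can always find 5 empty lockers to open, so the reveals don't change that 6/7; it is now spread over the 1 remaining unopened locker.
P(win by switching) = (6/7) · (1/1) = 6/7 ≈ 0.857.

0.857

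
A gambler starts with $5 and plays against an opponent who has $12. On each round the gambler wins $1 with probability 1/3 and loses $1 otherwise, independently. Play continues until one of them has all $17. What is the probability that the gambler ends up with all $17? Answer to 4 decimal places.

Let r = q/p = (2/3)/(1/3) = 2. The recurrence P(i) = p·P(i+1) + q·P(i−1) with P(0)=0, P(17)=1 gives P(i) = (1 − r^i)/(1 − r^17).
P(5) = (1 − (2)^5) / (1 − (2)^17) = 31/131071 ≈ 0.0002.

0.0002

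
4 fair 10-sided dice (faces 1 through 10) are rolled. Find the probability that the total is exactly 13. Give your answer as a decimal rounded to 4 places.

0.0220

There are 10^4 = 10000 equally likely outcomes.
The number of ordered 4-tuples from {1,…,10} summing to 13 is 220.
P(sum = 13) = 220/10000 = 11/500 ≈ 0.0220.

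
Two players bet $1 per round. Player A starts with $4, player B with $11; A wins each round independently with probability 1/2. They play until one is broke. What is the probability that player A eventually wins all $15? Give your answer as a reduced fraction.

With a fair step, P(i) = ½P(i−1) + ½P(i+1) with P(0)=0, P(15)=1 has the linear solution P(i) = i/15.
P(4) = 4/15.

4/15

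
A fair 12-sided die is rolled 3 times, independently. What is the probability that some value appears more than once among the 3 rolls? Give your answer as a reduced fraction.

P(all 3 different) = 12/12 · 11/12 · ··· · 10/12 = 55/72.
P(at least two equal) = 1 − 55/72 = 17/72.

17/72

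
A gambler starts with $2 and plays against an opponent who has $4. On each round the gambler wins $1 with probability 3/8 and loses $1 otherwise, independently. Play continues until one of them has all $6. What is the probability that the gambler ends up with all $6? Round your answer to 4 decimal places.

0.0870

Let r = q/p = (5/8)/(3/8) = 5/3. The recurrence P(i) = p·P(i+1) + q·P(i−1) with P(0)=0, P(6)=1 gives P(i) = (1 − r^i)/(1 − r^6).
P(2) = (1 − (5/3)^2) / (1 − (5/3)^6) = 81/931 ≈ 0.0870.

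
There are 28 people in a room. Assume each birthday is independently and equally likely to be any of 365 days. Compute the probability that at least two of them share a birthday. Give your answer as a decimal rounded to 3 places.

0.654

It's easier to compute the probability that all 28 are distinct.
P(all distinct) = 365/365 · 364/365 · ··· · 338/365 ≈ 0.346.
So the probability of at least one match is 1 − 0.346 = 0.654.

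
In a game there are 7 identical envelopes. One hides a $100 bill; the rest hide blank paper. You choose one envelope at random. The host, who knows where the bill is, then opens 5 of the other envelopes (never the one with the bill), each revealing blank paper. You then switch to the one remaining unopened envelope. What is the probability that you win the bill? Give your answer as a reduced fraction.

6/7

Your original envelope holds the bill with probability 1/7, so the other 6 collectively hold it with probability 6/7.
The host can always find 5 empty envelopes to open, so the reveals don't change that 6/7; it is now spread over the 1 remaining unopened envelope.
P(win by switching) = (6/7) · (1/1) = 6/7.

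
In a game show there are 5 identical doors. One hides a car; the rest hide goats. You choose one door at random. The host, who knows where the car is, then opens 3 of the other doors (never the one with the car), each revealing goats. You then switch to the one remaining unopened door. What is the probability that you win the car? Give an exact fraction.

4/5

Your original door holds the car with probability 1/5, so the other 4 collectively hold it with probability 4/5.
The host can always find 3 empty doors to open, so the reveals don't change that 4/5; it is now spread over the 1 remaining unopened door.
P(win by switching) = (4/5) · (1/1) = 4/5.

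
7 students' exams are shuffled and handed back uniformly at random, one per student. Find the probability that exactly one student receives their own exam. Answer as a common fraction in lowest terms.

53/144

Choose which one is fixed: C(7,1) = 7 ways.
The remaining 6 must have no fixed point: D(6) = 265.
P = 7·265/5040 = 53/144.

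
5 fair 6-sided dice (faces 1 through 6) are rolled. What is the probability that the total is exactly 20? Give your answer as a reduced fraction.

There are 6^5 = 7776 equally likely outcomes.
The number of ordered 5-tuples from {1,…,6} summing to 20 is 651.
P(sum = 20) = 651/7776 = 217/2592.

217/2592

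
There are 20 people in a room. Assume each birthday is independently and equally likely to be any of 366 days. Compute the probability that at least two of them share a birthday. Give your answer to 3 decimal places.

0.411

It's easier to compute the probability that all 20 are distinct.
P(all distinct) = 366/366 · 365/366 · ··· · 347/366 ≈ 0.589.
So the probability of at least one match is 1 − 0.589 = 0.411.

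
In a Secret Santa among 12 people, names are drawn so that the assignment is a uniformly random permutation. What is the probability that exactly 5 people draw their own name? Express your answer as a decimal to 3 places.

Choose which 5 of the 12 are fixed: C(12,5) = 792 ways.
The remaining 7 must have no fixed point: D(7) = 1854.
P = 792·1854/479001600 = 103/33600 ≈ 0.003.

0.003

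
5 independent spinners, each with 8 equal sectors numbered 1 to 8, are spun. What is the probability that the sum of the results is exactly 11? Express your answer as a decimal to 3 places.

0.006

There are 8^5 = 32768 equally likely outcomes.
The number of ordered 5-tuples from {1,…,8} summing to 11 is 210.
P(sum = 11) = 210/32768 = 105/16384 ≈ 0.006.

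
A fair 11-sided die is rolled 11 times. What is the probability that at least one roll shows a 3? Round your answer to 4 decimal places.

P(no roll shows a 3) = (10/11)^11 ≈ 0.3505.
P(at least one) = 1 − 0.3505 = 0.6495.

0.6495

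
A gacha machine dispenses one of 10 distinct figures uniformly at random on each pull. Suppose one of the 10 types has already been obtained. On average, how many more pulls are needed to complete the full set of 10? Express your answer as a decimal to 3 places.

28.290

Starting from 1 distinct type, each trial gives a new one with probability (10−i)/10 when i types are held, so the wait for the next new type is 10/(10−i).
E = 10/9 + 10/8 + 10/7 + 10/6 + 10/5 + 10/4 + 10/3 + 10/2 + 10/1 = 7129/252 ≈ 28.290.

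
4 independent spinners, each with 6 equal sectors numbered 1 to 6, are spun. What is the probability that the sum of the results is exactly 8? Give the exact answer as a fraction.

35/1296

There are 6^4 = 1296 equally likely outcomes.
The number of ordered 4-tuples from {1,…,6} summing to 8 is 35.
P(sum = 8) = 35/1296.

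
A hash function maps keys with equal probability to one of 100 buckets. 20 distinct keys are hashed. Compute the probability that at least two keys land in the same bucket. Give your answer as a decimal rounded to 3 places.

It's easier to compute the probability that all 20 are distinct.
P(all distinct) = 100/100 · 99/100 · ··· · 81/100 ≈ 0.130.
So the probability of at least one match is 1 − 0.130 = 0.870.

0.870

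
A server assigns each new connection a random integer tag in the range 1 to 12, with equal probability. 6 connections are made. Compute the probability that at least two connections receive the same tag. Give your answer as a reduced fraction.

It's easier to compute the probability that all 6 are distinct.
P(all distinct) = 12/12 · 11/12 · ··· · 7/12 = 385/1728.
So the probability of at least one match is 1 − 385/1728 = 1343/1728.

1343/1728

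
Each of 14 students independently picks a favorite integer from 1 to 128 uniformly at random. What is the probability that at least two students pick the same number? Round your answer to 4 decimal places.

0.5216

It's easier to compute the probability that all 14 are distinct.
P(all distinct) = 128/128 · 127/128 · ··· · 115/128 ≈ 0.4784.
So the probability of at least one match is 1 − 0.4784 = 0.5216.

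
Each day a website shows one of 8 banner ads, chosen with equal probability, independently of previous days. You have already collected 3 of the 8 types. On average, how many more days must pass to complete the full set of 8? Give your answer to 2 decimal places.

Starting from 3 distinct types, each trial gives a new one with probability (8−i)/8 when i types are held, so the wait for the next new type is 8/(8−i).
E = 8/5 + 8/4 + 8/3 + 8/2 + 8/1 = 274/15 ≈ 18.27.

18.27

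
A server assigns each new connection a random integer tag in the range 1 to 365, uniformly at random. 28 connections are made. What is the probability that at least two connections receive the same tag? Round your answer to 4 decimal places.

It's easier to compute the probability that all 28 are distinct.
P(all distinct) = 365/365 · 364/365 · ··· · 338/365 ≈ 0.3455.
So the probability of at least one match is 1 − 0.3455 = 0.6545.

0.6545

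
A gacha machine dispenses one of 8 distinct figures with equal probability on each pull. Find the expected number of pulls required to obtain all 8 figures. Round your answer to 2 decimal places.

After i distinct types are collected, each trial gives a new one with probability (8−i)/8, so the expected wait for the next new type is 8/(8−i).
E = 8/8 + 8/7 + 8/6 + 8/5 + 8/4 + 8/3 + 8/2 + 8/1 = 761/35 ≈ 21.74.

21.74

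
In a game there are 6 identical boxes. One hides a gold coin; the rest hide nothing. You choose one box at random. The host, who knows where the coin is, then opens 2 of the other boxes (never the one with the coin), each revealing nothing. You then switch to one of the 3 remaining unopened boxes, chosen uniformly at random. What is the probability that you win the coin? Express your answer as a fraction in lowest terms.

Your original box holds the coin with probability 1/6, so the other 5 collectively hold it with probability 5/6.
The host can always find 2 empty boxes to open, so the reveals don't change that 5/6; it is now spread over the 3 remaining unopened boxes.
P(win by switching) = (5/6) · (1/3) = 5/18.

5/18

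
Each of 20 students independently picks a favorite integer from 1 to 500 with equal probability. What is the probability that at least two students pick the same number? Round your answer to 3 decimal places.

It's easier to compute the probability that all 20 are distinct.
P(all distinct) = 500/500 · 499/500 · ··· · 481/500 ≈ 0.680.
So the probability of at least one match is 1 − 0.680 = 0.320.

0.320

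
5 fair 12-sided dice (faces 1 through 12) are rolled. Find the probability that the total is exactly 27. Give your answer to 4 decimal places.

There are 12^5 = 248832 equally likely outcomes.
The number of ordered 5-tuples from {1,…,12} summing to 27 is 9945.
P(sum = 27) = 9945/248832 = 1105/27648 ≈ 0.0400.

0.0400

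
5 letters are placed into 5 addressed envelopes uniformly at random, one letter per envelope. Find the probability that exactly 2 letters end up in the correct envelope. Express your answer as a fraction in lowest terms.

Choose which 2 of the 5 are fixed: C(5,2) = 10 ways.
The remaining 3 must have no fixed point: D(3) = 2.
P = 10·2/120 = 1/6.

1/6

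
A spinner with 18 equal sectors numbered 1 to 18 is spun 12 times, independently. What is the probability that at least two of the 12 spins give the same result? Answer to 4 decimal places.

0.9923

P(all 12 different) = 18/18 · 17/18 · ··· · 7/18 ≈ 0.0077.
P(at least two equal) = 1 − 0.0077 = 0.9923.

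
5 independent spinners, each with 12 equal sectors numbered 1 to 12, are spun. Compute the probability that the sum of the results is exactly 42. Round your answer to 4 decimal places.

0.0252

There are 12^5 = 248832 equally likely outcomes.
The number of ordered 5-tuples from {1,…,12} summing to 42 is 6265.
P(sum = 42) = 6265/248832 ≈ 0.0252.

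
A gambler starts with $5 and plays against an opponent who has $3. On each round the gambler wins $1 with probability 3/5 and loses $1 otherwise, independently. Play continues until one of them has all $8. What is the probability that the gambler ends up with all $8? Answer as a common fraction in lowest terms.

5697/6305

Let r = q/p = (2/5)/(3/5) = 2/3. The recurrence P(i) = p·P(i+1) + q·P(i−1) with P(0)=0, P(8)=1 gives P(i) = (1 − r^i)/(1 − r^8).
P(5) = (1 − (2/3)^5) / (1 − (2/3)^8) = 5697/6305.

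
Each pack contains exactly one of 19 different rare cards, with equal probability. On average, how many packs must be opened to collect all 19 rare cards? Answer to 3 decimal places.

After i distinct types are collected, each trial gives a new one with probability (19−i)/19, so the expected wait for the next new type is 19/(19−i).
E = 19/19 + 19/18 + 19/17 + 19/16 + 19/15 + 19/14 + 19/13 + 19/12 + 19/11 + 19/10 + 19/9 + 19/8 + 19/7 + 19/6 + 19/5 + 19/4 + 19/3 + 19/2 + 19/1 = 275295799/4084080 ≈ 67.407.

67.407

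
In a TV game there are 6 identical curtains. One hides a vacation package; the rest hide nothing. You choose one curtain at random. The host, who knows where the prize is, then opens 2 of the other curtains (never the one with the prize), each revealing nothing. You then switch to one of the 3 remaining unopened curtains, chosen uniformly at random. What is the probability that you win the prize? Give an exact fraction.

5/18

Your original curtain holds the prize with probability 1/6, so the other 5 collectively hold it with probability 5/6.
The host can always find 2 empty curtains to open, so the reveals don't change that 5/6; it is now spread over the 3 remaining unopened curtains.
P(win by switching) = (5/6) · (1/3) = 5/18.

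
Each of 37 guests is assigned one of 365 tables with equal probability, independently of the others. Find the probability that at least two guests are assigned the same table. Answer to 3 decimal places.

It's easier to compute the probability that all 37 are distinct.
P(all distinct) = 365/365 · 364/365 · ··· · 329/365 ≈ 0.151.
So the probability of at least one match is 1 − 0.151 = 0.849.

0.849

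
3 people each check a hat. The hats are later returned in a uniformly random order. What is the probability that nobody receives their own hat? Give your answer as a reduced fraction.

This is the derangement probability: permutations of 3 with no fixed point.
D(3) = 3! · (1 − 1/1! + 1/2! − ··· + (−1)^3/3!) = 2.
P = 2/6 = 1/3.

1/3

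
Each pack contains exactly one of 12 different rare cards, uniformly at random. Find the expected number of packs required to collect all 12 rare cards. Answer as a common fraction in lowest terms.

86021/2310

After i distinct types are collected, each trial gives a new one with probability (12−i)/12, so the expected wait for the next new type is 12/(12−i).
E = 12/12 + 12/11 + 12/10 + 12/9 + 12/8 + 12/7 + 12/6 + 12/5 + 12/4 + 12/3 + 12/2 + 12/1 = 86021/2310.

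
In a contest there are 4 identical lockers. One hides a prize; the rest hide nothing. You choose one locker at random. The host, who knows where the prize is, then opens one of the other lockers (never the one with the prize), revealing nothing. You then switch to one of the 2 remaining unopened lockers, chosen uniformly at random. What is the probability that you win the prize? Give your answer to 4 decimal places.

0.3750

Your original locker holds the prize with probability 1/4, so the other 3 collectively hold it with probability 3/4.
The host can always find an empty locker to open, so this doesn't change that 3/4; it is now spread over the 2 remaining unopened lockers.
P(win by switching) = (3/4) · (1/2) = 3/8 ≈ 0.3750.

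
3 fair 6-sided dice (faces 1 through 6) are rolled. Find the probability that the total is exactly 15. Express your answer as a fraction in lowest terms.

5/108

There are 6^3 = 216 equally likely outcomes.
The number of ordered 3-tuples from {1,…,6} summing to 15 is 10.
P(sum = 15) = 10/216 = 5/108.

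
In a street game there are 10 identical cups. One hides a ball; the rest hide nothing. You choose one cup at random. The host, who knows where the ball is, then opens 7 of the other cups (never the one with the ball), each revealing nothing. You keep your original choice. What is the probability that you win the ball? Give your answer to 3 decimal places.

0.100

The host can always open 7 empty cups regardless of your choice, so the reveals give no information about your original cup.
P(win by staying) = 1/10 ≈ 0.100.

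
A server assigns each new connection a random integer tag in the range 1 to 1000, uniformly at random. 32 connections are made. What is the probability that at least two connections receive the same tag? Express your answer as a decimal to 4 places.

0.3943

It's easier to compute the probability that all 32 are distinct.
P(all distinct) = 1000/1000 · 999/1000 · ··· · 969/1000 ≈ 0.6057.
So the probability of at least one match is 1 − 0.6057 = 0.3943.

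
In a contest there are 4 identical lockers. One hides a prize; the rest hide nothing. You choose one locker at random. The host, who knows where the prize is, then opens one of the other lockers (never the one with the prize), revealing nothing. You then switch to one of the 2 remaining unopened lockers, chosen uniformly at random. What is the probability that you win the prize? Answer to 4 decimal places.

Your original locker holds the prize with probability 1/4, so the other 3 collectively hold it with probability 3/4.
The host can always find an empty locker to open, so this doesn't change that 3/4; it is now spread over the 2 remaining unopened lockers.
P(win by switching) = (3/4) · (1/2) = 3/8 ≈ 0.3750.

0.3750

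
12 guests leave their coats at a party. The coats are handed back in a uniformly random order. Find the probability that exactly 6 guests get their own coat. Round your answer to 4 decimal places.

Choose which 6 of the 12 are fixed: C(12,6) = 924 ways.
The remaining 6 must have no fixed point: D(6) = 265.
P = 924·265/479001600 = 53/103680 ≈ 0.0005.

0.0005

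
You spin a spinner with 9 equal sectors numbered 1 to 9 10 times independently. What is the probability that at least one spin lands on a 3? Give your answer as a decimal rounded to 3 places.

0.692

P(no spin lands on a 3) = (8/9)^10 ≈ 0.308.
P(at least one) = 1 − 0.308 = 0.692.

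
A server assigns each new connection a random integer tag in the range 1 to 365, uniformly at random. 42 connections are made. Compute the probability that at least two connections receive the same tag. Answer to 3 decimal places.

It's easier to compute the probability that all 42 are distinct.
P(all distinct) = 365/365 · 364/365 · ··· · 324/365 ≈ 0.086.
So the probability of at least one match is 1 − 0.086 = 0.914.

0.914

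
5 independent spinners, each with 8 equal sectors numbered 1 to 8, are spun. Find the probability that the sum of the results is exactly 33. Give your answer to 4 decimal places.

There are 8^5 = 32768 equally likely outcomes.
The number of ordered 5-tuples from {1,…,8} summing to 33 is 330.
P(sum = 33) = 330/32768 = 165/16384 ≈ 0.0101.

0.0101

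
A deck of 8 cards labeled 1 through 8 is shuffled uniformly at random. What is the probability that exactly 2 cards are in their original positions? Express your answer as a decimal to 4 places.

0.1840

Choose which 2 of the 8 are fixed: C(8,2) = 28 ways.
The remaining 6 must have no fixed point: D(6) = 265.
P = 28·265/40320 = 53/288 ≈ 0.1840.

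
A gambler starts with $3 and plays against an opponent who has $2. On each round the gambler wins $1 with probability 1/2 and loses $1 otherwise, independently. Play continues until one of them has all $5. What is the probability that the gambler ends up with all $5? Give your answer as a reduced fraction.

With a fair step, P(i) = ½P(i−1) + ½P(i+1) with P(0)=0, P(5)=1 has the linear solution P(i) = i/5.
P(3) = 3/5.

3/5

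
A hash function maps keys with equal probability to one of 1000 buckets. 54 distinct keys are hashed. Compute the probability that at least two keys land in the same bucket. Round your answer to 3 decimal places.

0.767

It's easier to compute the probability that all 54 are distinct.
P(all distinct) = 1000/1000 · 999/1000 · ··· · 947/1000 ≈ 0.233.
So the probability of at least one match is 1 − 0.233 = 0.767.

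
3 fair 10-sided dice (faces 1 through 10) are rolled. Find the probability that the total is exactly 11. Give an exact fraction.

9/200

There are 10^3 = 1000 equally likely outcomes.
The number of ordered 3-tuples from {1,…,10} summing to 11 is 45.
P(sum = 11) = 45/1000 = 9/200.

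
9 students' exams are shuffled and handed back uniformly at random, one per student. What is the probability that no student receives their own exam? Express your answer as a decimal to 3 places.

0.368

This is the derangement probability: permutations of 9 with no fixed point.
D(9) = 9! · (1 − 1/1! + 1/2! − ··· + (−1)^9/9!) = 133496.
P = 133496/362880 = 16687/45360 ≈ 0.368.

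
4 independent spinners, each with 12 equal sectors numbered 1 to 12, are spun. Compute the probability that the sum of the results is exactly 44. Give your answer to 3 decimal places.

0.002

There are 12^4 = 20736 equally likely outcomes.
The number of ordered 4-tuples from {1,…,12} summing to 44 is 35.
P(sum = 44) = 35/20736 ≈ 0.002.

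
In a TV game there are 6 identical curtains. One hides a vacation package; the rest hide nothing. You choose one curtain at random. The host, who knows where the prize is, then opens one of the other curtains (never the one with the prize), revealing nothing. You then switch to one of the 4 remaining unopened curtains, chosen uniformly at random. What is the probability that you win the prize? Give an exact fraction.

5/24

Your original curtain holds the prize with probability 1/6, so the other 5 collectively hold it with probability 5/6.
The host can always find an empty curtain to open, so this doesn't change that 5/6; it is now spread over the 4 remaining unopened curtains.
P(win by switching) = (5/6) · (1/4) = 5/24.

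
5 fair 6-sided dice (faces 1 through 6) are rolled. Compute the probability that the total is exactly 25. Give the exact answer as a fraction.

7/432

There are 6^5 = 7776 equally likely outcomes.
The number of ordered 5-tuples from {1,…,6} summing to 25 is 126.
P(sum = 25) = 126/7776 = 7/432.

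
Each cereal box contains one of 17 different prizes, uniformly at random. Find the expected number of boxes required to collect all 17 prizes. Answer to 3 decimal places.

58.472

After i distinct types are collected, each trial gives a new one with probability (17−i)/17, so the expected wait for the next new type is 17/(17−i).
E = 17/17 + 17/16 + 17/15 + 17/14 + 17/13 + 17/12 + 17/11 + 17/10 + 17/9 + 17/8 + 17/7 + 17/6 + 17/5 + 17/4 + 17/3 + 17/2 + 17/1 = 42142223/720720 ≈ 58.472.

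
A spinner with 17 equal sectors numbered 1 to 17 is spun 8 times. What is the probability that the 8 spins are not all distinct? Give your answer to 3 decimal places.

0.859

P(all 8 different) = 17/17 · 16/17 · ··· · 10/17 ≈ 0.141.
P(at least two equal) = 1 − 0.141 = 0.859.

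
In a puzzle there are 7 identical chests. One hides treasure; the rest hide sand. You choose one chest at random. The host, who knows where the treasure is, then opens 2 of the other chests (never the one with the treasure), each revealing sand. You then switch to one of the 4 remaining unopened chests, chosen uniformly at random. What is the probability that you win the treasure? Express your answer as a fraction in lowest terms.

Your original chest holds the treasure with probability 1/7, so the other 6 collectively hold it with probability 6/7.
The host can always find 2 empty chests to open, so the reveals don't change that 6/7; it is now spread over the 4 remaining unopened chests.
P(win by switching) = (6/7) · (1/4) = 3/14.

3/14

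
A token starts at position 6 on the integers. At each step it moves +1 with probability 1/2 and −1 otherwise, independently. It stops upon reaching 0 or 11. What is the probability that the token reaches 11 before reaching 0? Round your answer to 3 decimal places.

0.545

With a fair step, P(i) = ½P(i−1) + ½P(i+1) with P(0)=0, P(11)=1 has the linear solution P(i) = i/11.
P(6) = 6/11 ≈ 0.545.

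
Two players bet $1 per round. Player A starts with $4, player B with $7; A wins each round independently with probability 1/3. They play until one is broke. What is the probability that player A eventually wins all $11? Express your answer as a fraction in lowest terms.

15/2047

Let r = q/p = (2/3)/(1/3) = 2. The recurrence P(i) = p·P(i+1) + q·P(i−1) with P(0)=0, P(11)=1 gives P(i) = (1 − r^i)/(1 − r^11).
P(4) = (1 − (2)^4) / (1 − (2)^11) = 15/2047.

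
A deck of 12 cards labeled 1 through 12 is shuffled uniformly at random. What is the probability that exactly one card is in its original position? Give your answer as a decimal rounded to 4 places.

Choose which one is fixed: C(12,1) = 12 ways.
The remaining 11 must have no fixed point: D(11) = 14684570.
P = 12·14684570/479001600 = 1468457/3991680 ≈ 0.3679.

0.3679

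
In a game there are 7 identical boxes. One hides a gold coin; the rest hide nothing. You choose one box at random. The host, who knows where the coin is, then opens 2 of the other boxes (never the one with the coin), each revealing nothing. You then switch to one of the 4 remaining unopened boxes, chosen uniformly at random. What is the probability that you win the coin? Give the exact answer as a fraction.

3/14

Your original box holds the coin with probability 1/7, so the other 6 collectively hold it with probability 6/7.
The host can always find 2 empty boxes to open, so the reveals don't change that 6/7; it is now spread over the 4 remaining unopened boxes.
P(win by switching) = (6/7) · (1/4) = 3/14.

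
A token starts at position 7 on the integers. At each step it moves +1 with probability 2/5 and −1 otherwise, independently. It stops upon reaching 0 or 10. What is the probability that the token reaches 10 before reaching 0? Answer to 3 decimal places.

0.284

Let r = q/p = (3/5)/(2/5) = 3/2. The recurrence P(i) = p·P(i+1) + q·P(i−1) with P(0)=0, P(10)=1 gives P(i) = (1 − r^i)/(1 − r^10).
P(7) = (1 − (3/2)^7) / (1 − (3/2)^10) = 16472/58025 ≈ 0.284.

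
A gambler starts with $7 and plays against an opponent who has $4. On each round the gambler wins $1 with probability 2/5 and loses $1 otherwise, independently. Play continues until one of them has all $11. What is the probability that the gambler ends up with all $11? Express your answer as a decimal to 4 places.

0.1881

Let r = q/p = (3/5)/(2/5) = 3/2. The recurrence P(i) = p·P(i+1) + q·P(i−1) with P(0)=0, P(11)=1 gives P(i) = (1 − r^i)/(1 − r^11).
P(7) = (1 − (3/2)^7) / (1 − (3/2)^11) = 32944/175099 ≈ 0.1881.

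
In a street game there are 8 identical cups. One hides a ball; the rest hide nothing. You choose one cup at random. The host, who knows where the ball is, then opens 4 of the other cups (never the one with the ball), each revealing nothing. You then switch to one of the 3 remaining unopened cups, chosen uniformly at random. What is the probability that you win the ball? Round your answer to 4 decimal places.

Your original cup holds the ball with probability 1/8, so the other 7 collectively hold it with probability 7/8.
The host can always find 4 empty cups to open, so the reveals don't change that 7/8; it is now spread over the 3 remaining unopened cups.
P(win by switching) = (7/8) · (1/3) = 7/24 ≈ 0.2917.

0.2917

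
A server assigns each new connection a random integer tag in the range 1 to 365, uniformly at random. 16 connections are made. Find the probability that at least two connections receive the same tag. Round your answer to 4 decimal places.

0.2836

It's easier to compute the probability that all 16 are distinct.
P(all distinct) = 365/365 · 364/365 · ··· · 350/365 ≈ 0.7164.
So the probability of at least one match is 1 − 0.7164 = 0.2836.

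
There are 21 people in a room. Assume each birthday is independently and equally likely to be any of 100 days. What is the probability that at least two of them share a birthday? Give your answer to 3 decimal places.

It's easier to compute the probability that all 21 are distinct.
P(all distinct) = 100/100 · 99/100 · ··· · 80/100 ≈ 0.104.
So the probability of at least one match is 1 − 0.104 = 0.896.

0.896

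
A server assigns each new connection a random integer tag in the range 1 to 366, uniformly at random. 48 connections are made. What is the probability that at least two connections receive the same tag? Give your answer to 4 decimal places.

0.9602

It's easier to compute the probability that all 48 are distinct.
P(all distinct) = 366/366 · 365/366 · ··· · 319/366 ≈ 0.0398.
So the probability of at least one match is 1 − 0.0398 = 0.9602.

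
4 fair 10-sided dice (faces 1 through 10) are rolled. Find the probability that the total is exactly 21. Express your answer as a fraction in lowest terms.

33/500

There are 10^4 = 10000 equally likely outcomes.
The number of ordered 4-tuples from {1,…,10} summing to 21 is 660.
P(sum = 21) = 660/10000 = 33/500.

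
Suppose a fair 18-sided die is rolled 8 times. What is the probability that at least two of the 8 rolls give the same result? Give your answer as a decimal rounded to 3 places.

P(all 8 different) = 18/18 · 17/18 · ··· · 11/18 ≈ 0.160.
P(at least two equal) = 1 − 0.160 = 0.840.

0.840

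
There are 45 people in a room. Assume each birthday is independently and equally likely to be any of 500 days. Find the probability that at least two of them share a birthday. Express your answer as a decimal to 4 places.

It's easier to compute the probability that all 45 are distinct.
P(all distinct) = 500/500 · 499/500 · ··· · 456/500 ≈ 0.1298.
So the probability of at least one match is 1 − 0.1298 = 0.8702.

0.8702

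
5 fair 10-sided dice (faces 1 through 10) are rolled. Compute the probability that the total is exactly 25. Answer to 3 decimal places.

There are 10^5 = 100000 equally likely outcomes.
The number of ordered 5-tuples from {1,…,10} summing to 25 is 5631.
P(sum = 25) = 5631/100000 ≈ 0.056.

0.056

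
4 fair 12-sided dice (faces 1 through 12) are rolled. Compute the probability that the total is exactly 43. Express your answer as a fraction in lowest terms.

7/2592

There are 12^4 = 20736 equally likely outcomes.
The number of ordered 4-tuples from {1,…,12} summing to 43 is 56.
P(sum = 43) = 56/20736 = 7/2592.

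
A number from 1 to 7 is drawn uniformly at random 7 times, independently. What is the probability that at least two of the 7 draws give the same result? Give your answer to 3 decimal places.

0.994

P(all 7 different) = 7/7 · 6/7 · ··· · 1/7 ≈ 0.006.
P(at least two equal) = 1 − 0.006 = 0.994.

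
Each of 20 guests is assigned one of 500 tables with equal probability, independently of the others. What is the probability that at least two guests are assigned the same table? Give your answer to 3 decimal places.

0.320

It's easier to compute the probability that all 20 are distinct.
P(all distinct) = 500/500 · 499/500 · ··· · 481/500 ≈ 0.680.
So the probability of at least one match is 1 − 0.680 = 0.320.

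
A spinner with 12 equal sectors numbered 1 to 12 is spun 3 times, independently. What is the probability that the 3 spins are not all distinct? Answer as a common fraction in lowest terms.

P(all 3 different) = 12/12 · 11/12 · ··· · 10/12 = 55/72.
P(at least two equal) = 1 − 55/72 = 17/72.

17/72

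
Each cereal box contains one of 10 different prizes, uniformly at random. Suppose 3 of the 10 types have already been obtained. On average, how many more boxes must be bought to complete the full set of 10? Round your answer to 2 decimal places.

Starting from 3 distinct types, each trial gives a new one with probability (10−i)/10 when i types are held, so the wait for the next new type is 10/(10−i).
E = 10/7 + 10/6 + 10/5 + 10/4 + 10/3 + 10/2 + 10/1 = 363/14 ≈ 25.93.

25.93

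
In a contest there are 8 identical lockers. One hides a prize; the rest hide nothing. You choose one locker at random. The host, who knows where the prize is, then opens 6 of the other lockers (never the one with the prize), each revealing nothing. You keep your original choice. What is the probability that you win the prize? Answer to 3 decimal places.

The host can always open 6 empty lockers regardless of your choice, so the reveals give no information about your original locker.
P(win by staying) = 1/8 ≈ 0.125.

0.125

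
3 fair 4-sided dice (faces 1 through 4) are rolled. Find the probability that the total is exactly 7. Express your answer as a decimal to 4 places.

0.1875

There are 4^3 = 64 equally likely outcomes.
The number of ordered 3-tuples from {1,…,4} summing to 7 is 12.
P(sum = 7) = 12/64 = 3/16 ≈ 0.1875.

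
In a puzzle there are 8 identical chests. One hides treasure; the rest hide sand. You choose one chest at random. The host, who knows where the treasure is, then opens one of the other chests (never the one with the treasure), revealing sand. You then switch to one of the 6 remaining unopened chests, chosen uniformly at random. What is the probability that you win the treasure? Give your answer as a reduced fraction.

7/48

Your original chest holds the treasure with probability 1/8, so the other 7 collectively hold it with probability 7/8.
The host can always find an empty chest to open, so this doesn't change that 7/8; it is now spread over the 6 remaining unopened chests.
P(win by switching) = (7/8) · (1/6) = 7/48.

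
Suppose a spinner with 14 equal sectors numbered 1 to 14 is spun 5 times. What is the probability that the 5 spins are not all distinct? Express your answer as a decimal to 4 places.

0.5533

P(all 5 different) = 14/14 · 13/14 · ··· · 10/14 ≈ 0.4467.
P(at least two equal) = 1 − 0.4467 = 0.5533.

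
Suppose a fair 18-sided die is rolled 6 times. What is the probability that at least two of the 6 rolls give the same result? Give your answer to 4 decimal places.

0.6070

P(all 6 different) = 18/18 · 17/18 · ··· · 13/18 ≈ 0.3930.
P(at least two equal) = 1 − 0.3930 = 0.6070.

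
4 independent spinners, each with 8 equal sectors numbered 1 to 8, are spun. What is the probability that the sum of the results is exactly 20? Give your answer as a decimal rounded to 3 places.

0.077

There are 8^4 = 4096 equally likely outcomes.
The number of ordered 4-tuples from {1,…,8} summing to 20 is 315.
P(sum = 20) = 315/4096 ≈ 0.077.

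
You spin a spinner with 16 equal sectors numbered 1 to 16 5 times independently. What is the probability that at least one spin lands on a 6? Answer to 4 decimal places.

0.2758

P(no spin lands on a 6) = (15/16)^5 ≈ 0.7242.
P(at least one) = 1 − 0.7242 = 0.2758.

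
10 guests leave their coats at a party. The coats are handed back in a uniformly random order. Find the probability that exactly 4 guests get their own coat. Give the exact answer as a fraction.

53/3456

Choose which 4 of the 10 are fixed: C(10,4) = 210 ways.
The remaining 6 must have no fixed point: D(6) = 265.
P = 210·265/3628800 = 53/3456.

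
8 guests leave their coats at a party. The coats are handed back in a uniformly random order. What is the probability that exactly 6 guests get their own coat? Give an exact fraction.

1/1440

Choose which 6 of the 8 are fixed: C(8,6) = 28 ways.
The remaining 2 must have no fixed point: D(2) = 1.
P = 28·1/40320 = 1/1440.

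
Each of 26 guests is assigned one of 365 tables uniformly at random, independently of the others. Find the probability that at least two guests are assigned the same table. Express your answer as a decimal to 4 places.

It's easier to compute the probability that all 26 are distinct.
P(all distinct) = 365/365 · 364/365 · ··· · 340/365 ≈ 0.4018.
So the probability of at least one match is 1 − 0.4018 = 0.5982.

0.5982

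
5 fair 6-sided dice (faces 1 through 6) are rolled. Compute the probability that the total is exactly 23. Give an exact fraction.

There are 6^5 = 7776 equally likely outcomes.
The number of ordered 5-tuples from {1,…,6} summing to 23 is 305.
P(sum = 23) = 305/7776.

305/7776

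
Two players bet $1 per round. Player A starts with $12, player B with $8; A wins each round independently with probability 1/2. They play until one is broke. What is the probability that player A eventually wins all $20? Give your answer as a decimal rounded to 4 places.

0.6000

With a fair step, P(i) = ½P(i−1) + ½P(i+1) with P(0)=0, P(20)=1 has the linear solution P(i) = i/20.
P(12) = 12/20 = 3/5 ≈ 0.6000.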